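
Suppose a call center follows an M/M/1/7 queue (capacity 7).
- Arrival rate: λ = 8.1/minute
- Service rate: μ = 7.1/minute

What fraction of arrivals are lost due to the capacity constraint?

ρ = λ/μ = 8.1/7.1 = 1.14085
P₀ = (1-ρ)/(1-ρ^(K+1)) = (1-1.14085)/(1-1.14085^8) = -0.14085/-1.8696 = 0.07534
P_K = P₀×ρ^K = 0.07534 × 1.14085^7 = 0.07534 × 2.5154 = 0.1895
Blocking probability = 18.95%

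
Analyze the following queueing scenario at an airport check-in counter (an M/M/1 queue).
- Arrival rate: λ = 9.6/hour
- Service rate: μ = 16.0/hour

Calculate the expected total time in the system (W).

First, compute utilization: ρ = λ/μ = 9.6/16.0 = 0.6000
For M/M/1: W = 1/(μ-λ)
W = 1/(16.0-9.6) = 1/6.40
W = 0.1562 hours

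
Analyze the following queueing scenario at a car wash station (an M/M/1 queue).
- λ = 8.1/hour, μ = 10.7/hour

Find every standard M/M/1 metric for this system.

Step 1: ρ = λ/μ = 8.1/10.7 = 0.7570
Step 2: L = λ/(μ-λ) = 8.1/2.60 = 3.1154
Step 3: Lq = λ²/(μ(μ-λ)) = 65.61/(10.7×2.60) = 2.3584
Step 4: W = 1/(μ-λ) = 1/2.60 = 0.38462
Step 5: Wq = λ/(μ(μ-λ)) = 8.1/(10.7×2.60) = 0.2912
Step 6: P(0) = 1-ρ = 0.2430
Verify: L = λW = 8.1×0.38462 = 3.1154 ✔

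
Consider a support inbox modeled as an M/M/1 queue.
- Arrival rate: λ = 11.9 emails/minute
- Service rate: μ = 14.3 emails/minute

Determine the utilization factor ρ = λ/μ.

Server utilization: ρ = λ/μ
ρ = 11.9/14.3 = 0.8322
The server is busy 83.22% of the time.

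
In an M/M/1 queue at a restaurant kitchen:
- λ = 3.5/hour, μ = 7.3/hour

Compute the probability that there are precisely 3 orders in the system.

ρ = λ/μ = 3.5/7.3 = 0.47945
P(n) = (1-ρ)ρⁿ
P(3) = (1-0.47945) × 0.47945^3
P(3) = 0.5206 × 0.1102
P(3) = 0.05737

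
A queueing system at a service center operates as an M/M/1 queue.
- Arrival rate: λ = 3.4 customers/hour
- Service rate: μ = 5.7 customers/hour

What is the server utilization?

Server utilization: ρ = λ/μ
ρ = 3.4/5.7 = 0.5965
The server is busy 59.65% of the time.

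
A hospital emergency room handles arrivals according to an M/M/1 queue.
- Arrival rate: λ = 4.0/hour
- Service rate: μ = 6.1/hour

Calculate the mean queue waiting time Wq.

First, compute utilization: ρ = λ/μ = 4.0/6.1 = 0.6557
For M/M/1: Wq = λ/(μ(μ-λ))
Wq = 4.0/(6.1 × (6.1-4.0))
Wq = 4.0/(6.1 × 2.10)
Wq = 0.3123 hours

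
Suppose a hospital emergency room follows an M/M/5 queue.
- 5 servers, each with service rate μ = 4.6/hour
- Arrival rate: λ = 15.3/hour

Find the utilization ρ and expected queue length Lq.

Traffic intensity: ρ = λ/(cμ) = 15.3/(5×4.6) = 0.6652
Since ρ = 0.6652 < 1, system is stable.
Offered load a = λ/μ = cρ = 15.3/4.6 = 3.3261
P₀ = [ Σₙ₌₀^4 aⁿ/n! + a^5/(5!(1-ρ)) ]⁻¹
Σ = a^0/0! + a^1/1! + a^2/2! + a^3/3! + a^4/4! = 1.0000 + 3.3261 + 5.5314 + 6.1327 + 5.0994 = 21.0896
a^5/(5!(1-ρ)) = 407.0690/(120 × 0.33478) = 10.1327
P₀ = 1/(21.0896 + 10.1327) = 0.03203
Lq = P₀·a^5·ρ / (5!(1-ρ)²) = 0.0320284 × 407.0690 × 0.665217 / (120 × 0.112079) = 0.6449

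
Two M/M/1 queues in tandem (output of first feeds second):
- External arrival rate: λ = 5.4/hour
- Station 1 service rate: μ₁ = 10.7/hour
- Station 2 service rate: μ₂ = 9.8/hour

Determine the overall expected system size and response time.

By Jackson's theorem, each station behaves as independent M/M/1.
Station 1: ρ₁ = 5.4/10.7 = 0.5047, L₁ = ρ₁/(1-ρ₁) = λ/(μ₁-λ) = 5.4/5.30 = 1.01887
Station 2: ρ₂ = 5.4/9.8 = 0.5510, L₂ = ρ₂/(1-ρ₂) = λ/(μ₂-λ) = 5.4/4.40 = 1.22727
Total: L = L₁ + L₂ = 1.01887 + 1.22727 = 2.24614
W = L/λ = 2.24614/5.4 = 0.4160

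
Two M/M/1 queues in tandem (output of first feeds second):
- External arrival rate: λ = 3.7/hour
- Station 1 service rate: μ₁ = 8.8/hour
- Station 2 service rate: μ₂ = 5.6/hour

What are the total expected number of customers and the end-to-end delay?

By Jackson's theorem, each station behaves as independent M/M/1.
Station 1: ρ₁ = 3.7/8.8 = 0.4205, L₁ = ρ₁/(1-ρ₁) = λ/(μ₁-λ) = 3.7/5.10 = 0.7255
Station 2: ρ₂ = 3.7/5.6 = 0.6607, L₂ = ρ₂/(1-ρ₂) = λ/(μ₂-λ) = 3.7/1.90 = 1.9474
Total: L = L₁ + L₂ = 0.7255 + 1.9474 = 2.6729
W = L/λ = 2.6729/3.7 = 0.7224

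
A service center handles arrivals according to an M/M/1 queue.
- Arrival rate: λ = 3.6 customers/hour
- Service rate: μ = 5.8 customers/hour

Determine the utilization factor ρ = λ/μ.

Server utilization: ρ = λ/μ
ρ = 3.6/5.8 = 0.6207
The server is busy 62.07% of the time.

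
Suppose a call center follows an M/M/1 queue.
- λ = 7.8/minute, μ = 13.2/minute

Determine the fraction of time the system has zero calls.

ρ = λ/μ = 7.8/13.2 = 0.5909
P(0) = 1 - ρ = 1 - 0.5909 = 0.4091
The server is idle 40.91% of the time.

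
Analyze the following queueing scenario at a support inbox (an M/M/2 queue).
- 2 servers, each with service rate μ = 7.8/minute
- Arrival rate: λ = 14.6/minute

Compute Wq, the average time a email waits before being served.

Traffic intensity: ρ = λ/(cμ) = 14.6/(2×7.8) = 0.9359
Since ρ = 0.9359 < 1, system is stable.
Offered load a = λ/μ = cρ = 14.6/7.8 = 1.8718
P₀ = [ Σₙ₌₀^1 aⁿ/n! + a^2/(2!(1-ρ)) ]⁻¹
Σ = a^0/0! + a^1/1! = 1.0000 + 1.8718 = 2.8718
a^2/(2!(1-ρ)) = 3.50362/(2 × 0.0641026) = 27.3282
P₀ = 1/(2.8718 + 27.3282) = 0.03311
Lq = P₀·a^2·ρ / (2!(1-ρ)²) = 0.03311258 × 3.503616 × 0.9358974 / (2 × 0.004109139) = 13.2116
Wq = Lq/λ = 13.2116/14.6 = 0.9049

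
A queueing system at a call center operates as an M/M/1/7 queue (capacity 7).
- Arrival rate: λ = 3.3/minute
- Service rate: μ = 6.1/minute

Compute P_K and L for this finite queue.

ρ = λ/μ = 3.3/6.1 = 0.540984
P₀ = (1-ρ)/(1-ρ^(K+1)) = (1-0.540984)/(1-0.540984^8) = 0.4590/0.9927 = 0.4624
P_K = P₀×ρ^K = 0.46241 × 0.540984^7 = 0.46241 × 0.013561 = 0.006271
Blocking probability P_7 = 0.006271 (0.63%)
L = ρ[1 - (K+1)ρ^K + Kρ^(K+1)] / [(1-ρ)(1-ρ^(K+1))]
L = 0.540984 × (1 - 8×0.013561 + 7×0.0073363) / ((1 - 0.540984) × (1 - 0.0073363)) = 1.1194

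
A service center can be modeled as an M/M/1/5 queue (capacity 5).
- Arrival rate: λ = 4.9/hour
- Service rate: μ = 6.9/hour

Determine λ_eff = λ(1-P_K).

ρ = λ/μ = 4.9/6.9 = 0.71014
P₀ = (1-ρ)/(1-ρ^(K+1)) = (1-0.71014)/(1-0.71014^6) = 0.28986/0.87175 = 0.3325
P_K = P₀×ρ^K = 0.3325 × 0.71014^5 = 0.3325 × 0.1806 = 0.06005
λ_eff = λ(1-P_K) = 4.9 × (1 - 0.060052) = 4.9 × 0.939948 = 4.6057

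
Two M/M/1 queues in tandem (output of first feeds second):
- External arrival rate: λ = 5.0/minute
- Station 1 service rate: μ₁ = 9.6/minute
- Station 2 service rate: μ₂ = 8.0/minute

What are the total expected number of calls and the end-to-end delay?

By Jackson's theorem, each station behaves as independent M/M/1.
Station 1: ρ₁ = 5.0/9.6 = 0.5208, L₁ = ρ₁/(1-ρ₁) = λ/(μ₁-λ) = 5.0/4.60 = 1.08696
Station 2: ρ₂ = 5.0/8.0 = 0.6250, L₂ = ρ₂/(1-ρ₂) = λ/(μ₂-λ) = 5.0/3.00 = 1.66667
Total: L = L₁ + L₂ = 1.08696 + 1.66667 = 2.7536
W = L/λ = 2.7536/5.0 = 0.5507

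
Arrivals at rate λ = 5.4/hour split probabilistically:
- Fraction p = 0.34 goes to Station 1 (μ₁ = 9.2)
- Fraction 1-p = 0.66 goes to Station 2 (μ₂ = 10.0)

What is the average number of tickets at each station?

Effective rates: λ₁ = 5.4×0.34 = 1.836, λ₂ = 5.4×0.66 = 3.564
Station 1: ρ₁ = 1.836/9.2 = 0.19957, L₁ = ρ₁/(1-ρ₁) = 0.19957/(1-0.19957) = 0.2493
Station 2: ρ₂ = 3.564/10.0 = 0.3564, L₂ = ρ₂/(1-ρ₂) = 0.3564/(1-0.3564) = 0.5538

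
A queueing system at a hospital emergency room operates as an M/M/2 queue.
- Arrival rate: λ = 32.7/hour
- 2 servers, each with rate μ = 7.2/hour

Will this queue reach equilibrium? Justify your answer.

Stability requires ρ = λ/(cμ) < 1
ρ = 32.7/(2 × 7.2) = 32.7/14.40 = 2.2708
Since 2.2708 ≥ 1, the system is UNSTABLE.
Need c > λ/μ = 32.7/7.2 = 4.54.
Minimum servers needed: c = 5.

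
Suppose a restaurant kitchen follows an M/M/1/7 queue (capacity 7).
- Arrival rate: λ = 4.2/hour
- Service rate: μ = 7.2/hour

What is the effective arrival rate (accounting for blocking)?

ρ = λ/μ = 4.2/7.2 = 0.583333
P₀ = (1-ρ)/(1-ρ^(K+1)) = (1-0.583333)/(1-0.583333^8) = 0.41667/0.98659 = 0.4223
P_K = P₀×ρ^K = 0.422329 × 0.583333^7 = 0.422329 × 0.0229835 = 0.009707
λ_eff = λ(1-P_K) = 4.2 × (1 - 0.009707) = 4.2 × 0.99029 = 4.1592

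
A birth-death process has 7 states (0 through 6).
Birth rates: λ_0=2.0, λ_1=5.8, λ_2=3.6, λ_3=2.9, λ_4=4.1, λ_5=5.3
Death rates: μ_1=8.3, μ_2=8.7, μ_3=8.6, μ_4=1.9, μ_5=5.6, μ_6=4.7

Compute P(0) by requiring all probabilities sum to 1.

Ratios P(n)/P(0) = (λ₀···λₙ₋₁)/(μ₁···μₙ):
P(1)/P(0) = (2.0)/(8.3) = 0.24096
P(2)/P(0) = (2.0×5.8)/(8.3×8.7) = 0.16064
P(3)/P(0) = (2.0×5.8×3.6)/(8.3×8.7×8.6) = 0.067246
P(4)/P(0) = (2.0×5.8×3.6×2.9)/(8.3×8.7×8.6×1.9) = 0.10264
P(5)/P(0) = (2.0×5.8×3.6×2.9×4.1)/(8.3×8.7×8.6×1.9×5.6) = 0.075146
P(6)/P(0) = (2.0×5.8×3.6×2.9×4.1×5.3)/(8.3×8.7×8.6×1.9×5.6×4.7) = 0.084739

Normalization: ∑ P(n) = 1
P(0) × (1.0000 + 0.24096 + 0.16064 + 0.067246 + 0.10264 + 0.075146 + 0.084739) = 1
P(0) × 1.7314 = 1
P(0) = 1/1.7314 = 0.5776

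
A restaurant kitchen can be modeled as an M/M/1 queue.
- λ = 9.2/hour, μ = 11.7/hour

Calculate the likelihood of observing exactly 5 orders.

ρ = λ/μ = 9.2/11.7 = 0.7863
P(n) = (1-ρ)ρⁿ
P(5) = (1-0.7863) × 0.7863^5
P(5) = 0.21370 × 0.30057
P(5) = 0.06423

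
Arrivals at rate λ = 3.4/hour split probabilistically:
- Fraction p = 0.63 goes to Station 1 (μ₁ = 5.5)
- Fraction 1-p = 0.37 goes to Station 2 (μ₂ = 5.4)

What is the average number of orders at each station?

Effective rates: λ₁ = 3.4×0.63 = 2.142, λ₂ = 3.4×0.37 = 1.258
Station 1: ρ₁ = 2.142/5.5 = 0.38945, L₁ = ρ₁/(1-ρ₁) = 0.38945/(1-0.38945) = 0.6379
Station 2: ρ₂ = 1.258/5.4 = 0.23296, L₂ = ρ₂/(1-ρ₂) = 0.23296/(1-0.23296) = 0.3037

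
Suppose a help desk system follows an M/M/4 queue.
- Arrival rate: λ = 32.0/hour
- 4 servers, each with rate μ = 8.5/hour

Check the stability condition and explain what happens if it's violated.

Stability requires ρ = λ/(cμ) < 1
ρ = 32.0/(4 × 8.5) = 32.0/34.00 = 0.9412
Since 0.9412 < 1, the system is STABLE.
The servers are busy 94.12% of the time.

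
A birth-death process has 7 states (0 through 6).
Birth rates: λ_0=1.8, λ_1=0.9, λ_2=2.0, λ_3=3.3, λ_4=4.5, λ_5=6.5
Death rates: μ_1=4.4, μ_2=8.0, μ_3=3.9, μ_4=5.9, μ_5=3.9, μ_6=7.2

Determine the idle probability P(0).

Ratios P(n)/P(0) = (λ₀···λₙ₋₁)/(μ₁···μₙ):
P(1)/P(0) = (1.8)/(4.4) = 0.4091
P(2)/P(0) = (1.8×0.9)/(4.4×8.0) = 0.04602
P(3)/P(0) = (1.8×0.9×2.0)/(4.4×8.0×3.9) = 0.02360
P(4)/P(0) = (1.8×0.9×2.0×3.3)/(4.4×8.0×3.9×5.9) = 0.01320
P(5)/P(0) = (1.8×0.9×2.0×3.3×4.5)/(4.4×8.0×3.9×5.9×3.9) = 0.01523
P(6)/P(0) = (1.8×0.9×2.0×3.3×4.5×6.5)/(4.4×8.0×3.9×5.9×3.9×7.2) = 0.01375

Normalization: ∑ P(n) = 1
P(0) × (1.0000 + 0.4091 + 0.04602 + 0.02360 + 0.01320 + 0.01523 + 0.01375) = 1
P(0) × 1.5209 = 1
P(0) = 1/1.5209 = 0.6575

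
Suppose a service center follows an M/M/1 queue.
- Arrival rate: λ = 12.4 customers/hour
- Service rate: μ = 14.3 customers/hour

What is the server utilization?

Server utilization: ρ = λ/μ
ρ = 12.4/14.3 = 0.8671
The server is busy 86.71% of the time.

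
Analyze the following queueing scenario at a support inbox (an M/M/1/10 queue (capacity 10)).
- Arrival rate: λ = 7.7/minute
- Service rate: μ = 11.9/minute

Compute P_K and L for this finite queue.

ρ = λ/μ = 7.7/11.9 = 0.64706
P₀ = (1-ρ)/(1-ρ^(K+1)) = (1-0.64706)/(1-0.64706^11) = 0.3529/0.9917 = 0.3559
P_K = P₀×ρ^K = 0.35590 × 0.64706^10 = 0.35590 × 0.012866 = 0.004579
Blocking probability P_10 = 0.004579 (0.46%)
L = ρ[1 - (K+1)ρ^K + Kρ^(K+1)] / [(1-ρ)(1-ρ^(K+1))]
L = 0.64706 × (1 - 11×0.012866 + 10×0.0083251) / ((1 - 0.64706) × (1 - 0.0083251)) = 1.7410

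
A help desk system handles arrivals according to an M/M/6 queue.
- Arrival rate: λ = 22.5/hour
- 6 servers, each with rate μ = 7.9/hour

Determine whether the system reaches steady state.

Stability requires ρ = λ/(cμ) < 1
ρ = 22.5/(6 × 7.9) = 22.5/47.40 = 0.4747
Since 0.4747 < 1, the system is STABLE.
The servers are busy 47.47% of the time.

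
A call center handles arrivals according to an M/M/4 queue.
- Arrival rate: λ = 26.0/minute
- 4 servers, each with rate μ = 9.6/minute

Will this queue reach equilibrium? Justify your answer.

Stability requires ρ = λ/(cμ) < 1
ρ = 26.0/(4 × 9.6) = 26.0/38.40 = 0.6771
Since 0.6771 < 1, the system is STABLE.
The servers are busy 67.71% of the time.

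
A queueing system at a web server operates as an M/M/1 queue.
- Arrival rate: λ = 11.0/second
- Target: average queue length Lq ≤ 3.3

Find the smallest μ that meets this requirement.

For M/M/1: Lq = λ²/(μ(μ-λ))
Need Lq ≤ 3.3, i.e. μ(μ-λ) ≥ λ²/3.3
μ² - 11.0μ - 121.00/3.3 ≥ 0  →  μ² - 11.0μ - 36.66667 ≥ 0
Quadratic formula (positive root): μ = [λ + √(λ² + 4×36.66667)]/2
Discriminant: 121.00 + 4×36.66667 = 267.6667, √267.6667 = 16.36052
μ ≥ (11.0 + 16.36052)/2 = 13.6803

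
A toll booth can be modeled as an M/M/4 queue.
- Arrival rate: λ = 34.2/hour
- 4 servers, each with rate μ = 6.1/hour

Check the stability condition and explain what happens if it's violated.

Stability requires ρ = λ/(cμ) < 1
ρ = 34.2/(4 × 6.1) = 34.2/24.40 = 1.4016
Since 1.4016 ≥ 1, the system is UNSTABLE.
Need c > λ/μ = 34.2/6.1 = 5.61.
Minimum servers needed: c = 6.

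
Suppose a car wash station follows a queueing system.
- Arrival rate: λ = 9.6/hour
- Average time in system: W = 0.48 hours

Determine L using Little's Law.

Little's Law: L = λW
L = 9.6 × 0.48 = 4.6080 cars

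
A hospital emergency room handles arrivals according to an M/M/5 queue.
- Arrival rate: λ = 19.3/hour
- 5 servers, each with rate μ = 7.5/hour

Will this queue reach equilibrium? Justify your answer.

Stability requires ρ = λ/(cμ) < 1
ρ = 19.3/(5 × 7.5) = 19.3/37.50 = 0.5147
Since 0.5147 < 1, the system is STABLE.
The servers are busy 51.47% of the time.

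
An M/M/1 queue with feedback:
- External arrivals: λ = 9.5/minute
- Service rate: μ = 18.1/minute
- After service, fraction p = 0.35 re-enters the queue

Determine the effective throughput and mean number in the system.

Effective arrival rate: λ_eff = λ/(1-p) = 9.5/(1-0.35) = 9.5/0.65 = 14.6154
ρ = λ_eff/μ = 14.6154/18.1 = 0.80748
L = ρ/(1-ρ) = 0.80748/(1-0.80748) = 4.1943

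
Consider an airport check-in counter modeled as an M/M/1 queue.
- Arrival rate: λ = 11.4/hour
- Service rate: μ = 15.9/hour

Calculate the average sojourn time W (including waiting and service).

First, compute utilization: ρ = λ/μ = 11.4/15.9 = 0.7170
For M/M/1: W = 1/(μ-λ)
W = 1/(15.9-11.4) = 1/4.50
W = 0.2222 hours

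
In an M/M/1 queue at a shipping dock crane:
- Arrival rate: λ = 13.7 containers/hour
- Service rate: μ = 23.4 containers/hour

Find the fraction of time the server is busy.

Server utilization: ρ = λ/μ
ρ = 13.7/23.4 = 0.5855
The server is busy 58.55% of the time.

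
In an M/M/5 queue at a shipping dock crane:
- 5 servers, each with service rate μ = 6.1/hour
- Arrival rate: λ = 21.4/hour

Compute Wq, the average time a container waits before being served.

Traffic intensity: ρ = λ/(cμ) = 21.4/(5×6.1) = 0.7016
Since ρ = 0.7016 < 1, system is stable.
Offered load a = λ/μ = cρ = 21.4/6.1 = 3.5082
P₀ = [ Σₙ₌₀^4 aⁿ/n! + a^5/(5!(1-ρ)) ]⁻¹
Σ = a^0/0! + a^1/1! + a^2/2! + a^3/3! + a^4/4! = 1.0000 + 3.5082 + 6.1537 + 7.1962 + 6.3114 = 24.1695
a^5/(5!(1-ρ)) = 531.3977/(120 × 0.29836) = 14.8422
P₀ = 1/(24.1695 + 14.8422) = 0.02563
Lq = P₀·a^5·ρ / (5!(1-ρ)²) = 0.025633 × 531.3977 × 0.70164 / (120 × 0.089019) = 0.8947
Wq = Lq/λ = 0.8947/21.4 = 0.04181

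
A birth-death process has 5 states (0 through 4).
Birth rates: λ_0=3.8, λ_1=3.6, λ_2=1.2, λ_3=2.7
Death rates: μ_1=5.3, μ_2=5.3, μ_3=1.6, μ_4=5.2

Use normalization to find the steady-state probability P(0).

Ratios P(n)/P(0) = (λ₀···λₙ₋₁)/(μ₁···μₙ):
P(1)/P(0) = (3.8)/(5.3) = 0.71698
P(2)/P(0) = (3.8×3.6)/(5.3×5.3) = 0.48701
P(3)/P(0) = (3.8×3.6×1.2)/(5.3×5.3×1.6) = 0.36525
P(4)/P(0) = (3.8×3.6×1.2×2.7)/(5.3×5.3×1.6×5.2) = 0.18965

Normalization: ∑ P(n) = 1
P(0) × (1.0000 + 0.71698 + 0.48701 + 0.36525 + 0.18965) = 1
P(0) × 2.7589 = 1
P(0) = 1/2.7589 = 0.3625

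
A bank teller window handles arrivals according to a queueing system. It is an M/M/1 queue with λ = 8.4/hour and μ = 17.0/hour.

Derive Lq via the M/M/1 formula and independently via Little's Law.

Method 1 (direct): Lq = λ²/(μ(μ-λ)) = 70.56/(17.0 × 8.60) = 0.4826

Method 2 (Little's Law):
W = 1/(μ-λ) = 1/8.60 = 0.11628
Wq = W - 1/μ = 0.11628 - 0.058824 = 0.057456
Lq = λWq = 8.4 × 0.057456 = 0.4826 ✔ (matches Method 1)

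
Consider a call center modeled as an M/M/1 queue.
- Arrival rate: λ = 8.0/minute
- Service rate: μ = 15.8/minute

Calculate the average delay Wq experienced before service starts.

First, compute utilization: ρ = λ/μ = 8.0/15.8 = 0.5063
For M/M/1: Wq = λ/(μ(μ-λ))
Wq = 8.0/(15.8 × (15.8-8.0))
Wq = 8.0/(15.8 × 7.80)
Wq = 0.06491 minutes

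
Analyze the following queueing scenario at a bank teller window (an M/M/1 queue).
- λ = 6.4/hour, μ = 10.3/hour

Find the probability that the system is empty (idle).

ρ = λ/μ = 6.4/10.3 = 0.6214
P(0) = 1 - ρ = 1 - 0.6214 = 0.3786
The server is idle 37.86% of the time.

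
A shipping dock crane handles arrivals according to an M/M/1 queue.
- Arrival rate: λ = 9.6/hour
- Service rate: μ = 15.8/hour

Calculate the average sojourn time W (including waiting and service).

First, compute utilization: ρ = λ/μ = 9.6/15.8 = 0.6076
For M/M/1: W = 1/(μ-λ)
W = 1/(15.8-9.6) = 1/6.20
W = 0.1613 hours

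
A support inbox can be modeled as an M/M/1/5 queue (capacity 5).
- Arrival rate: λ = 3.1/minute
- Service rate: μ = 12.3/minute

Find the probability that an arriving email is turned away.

ρ = λ/μ = 3.1/12.3 = 0.25203
P₀ = (1-ρ)/(1-ρ^(K+1)) = (1-0.25203)/(1-0.25203^6) = 0.7480/0.9997 = 0.7482
P_K = P₀×ρ^K = 0.74816 × 0.25203^5 = 0.74816 × 0.0010169 = 0.0007608
Blocking probability = 0.07608%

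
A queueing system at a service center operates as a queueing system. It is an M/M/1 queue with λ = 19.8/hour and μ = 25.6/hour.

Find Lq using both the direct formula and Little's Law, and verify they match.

Method 1 (direct): Lq = λ²/(μ(μ-λ)) = 392.04/(25.6 × 5.80) = 2.6404

Method 2 (Little's Law):
W = 1/(μ-λ) = 1/5.80 = 0.1724138
Wq = W - 1/μ = 0.1724138 - 0.03906250 = 0.1333513
Lq = λWq = 19.8 × 0.1333513 = 2.6404 ✔ (matches Method 1)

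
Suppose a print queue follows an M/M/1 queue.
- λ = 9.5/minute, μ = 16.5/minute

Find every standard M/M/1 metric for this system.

Step 1: ρ = λ/μ = 9.5/16.5 = 0.5758
Step 2: L = λ/(μ-λ) = 9.5/7.00 = 1.3571
Step 3: Lq = λ²/(μ(μ-λ)) = 90.25/(16.5×7.00) = 0.7814
Step 4: W = 1/(μ-λ) = 1/7.00 = 0.142857
Step 5: Wq = λ/(μ(μ-λ)) = 9.5/(16.5×7.00) = 0.08225
Step 6: P(0) = 1-ρ = 0.4242
Verify: L = λW = 9.5×0.142857 = 1.3571 ✔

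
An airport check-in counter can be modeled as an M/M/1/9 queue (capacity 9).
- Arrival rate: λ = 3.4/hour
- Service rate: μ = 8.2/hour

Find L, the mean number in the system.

ρ = λ/μ = 3.4/8.2 = 0.41463
P₀ = (1-ρ)/(1-ρ^(K+1)) = (1-0.41463)/(1-0.41463^10) = 0.5854/0.9998 = 0.5855
P_K = P₀×ρ^K = 0.5855 × 0.41463^9 = 0.5855 × 0.0003622 = 0.0002121
L = ρ[1 - (K+1)ρ^K + Kρ^(K+1)] / [(1-ρ)(1-ρ^(K+1))]
L = 0.41463 × (1 - 10×0.0003622 + 9×0.0001502) / ((1 - 0.41463) × (1 - 0.0001502)) = 0.7068 passengers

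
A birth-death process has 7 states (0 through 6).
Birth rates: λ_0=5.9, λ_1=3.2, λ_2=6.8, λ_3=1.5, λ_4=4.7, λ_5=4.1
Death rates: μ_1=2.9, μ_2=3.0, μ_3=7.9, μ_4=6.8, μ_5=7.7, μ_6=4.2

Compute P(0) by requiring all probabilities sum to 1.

Ratios P(n)/P(0) = (λ₀···λₙ₋₁)/(μ₁···μₙ):
P(1)/P(0) = (5.9)/(2.9) = 2.0345
P(2)/P(0) = (5.9×3.2)/(2.9×3.0) = 2.1701
P(3)/P(0) = (5.9×3.2×6.8)/(2.9×3.0×7.9) = 1.8679
P(4)/P(0) = (5.9×3.2×6.8×1.5)/(2.9×3.0×7.9×6.8) = 0.41205
P(5)/P(0) = (5.9×3.2×6.8×1.5×4.7)/(2.9×3.0×7.9×6.8×7.7) = 0.25151
P(6)/P(0) = (5.9×3.2×6.8×1.5×4.7×4.1)/(2.9×3.0×7.9×6.8×7.7×4.2) = 0.24552

Normalization: ∑ P(n) = 1
P(0) × (1.0000 + 2.0345 + 2.1701 + 1.8679 + 0.41205 + 0.25151 + 0.24552) = 1
P(0) × 7.9816 = 1
P(0) = 1/7.9816 = 0.1253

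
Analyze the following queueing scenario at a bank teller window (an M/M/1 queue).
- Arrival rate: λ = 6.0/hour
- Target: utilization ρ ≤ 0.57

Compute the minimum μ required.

ρ = λ/μ, so μ = λ/ρ
μ ≥ 6.0/0.57 = 10.5263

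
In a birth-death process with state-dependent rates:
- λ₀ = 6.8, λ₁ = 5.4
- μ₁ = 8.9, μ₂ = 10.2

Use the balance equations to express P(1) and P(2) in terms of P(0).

Balance equations:
State 0: λ₀P₀ = μ₁P₁ → P₁ = (λ₀/μ₁)P₀ = (6.8/8.9)P₀ = 0.7640P₀
State 1: P₂ = (λ₀λ₁)/(μ₁μ₂)P₀ = (6.8×5.4)/(8.9×10.2)P₀ = 0.4045P₀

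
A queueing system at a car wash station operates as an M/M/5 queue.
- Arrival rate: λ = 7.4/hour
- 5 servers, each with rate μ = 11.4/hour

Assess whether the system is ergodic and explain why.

Stability requires ρ = λ/(cμ) < 1
ρ = 7.4/(5 × 11.4) = 7.4/57.00 = 0.1298
Since 0.1298 < 1, the system is STABLE.
The servers are busy 12.98% of the time.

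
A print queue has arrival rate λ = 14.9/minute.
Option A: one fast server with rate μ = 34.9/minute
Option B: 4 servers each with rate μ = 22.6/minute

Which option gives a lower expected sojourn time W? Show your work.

Option A: single server μ = 34.9 (M/M/1)
  ρ_A = 14.9/34.9 = 0.4269
  W_A = 1/(μ-λ) = 1/(34.9-14.9) = 1/20.00 = 0.05000

Option B: 4 servers μ = 22.6 (M/M/4)
  ρ_B = λ/(cμ) = 14.9/(4×22.6) = 0.1648
  Offered load a = λ/μ = cρ = 14.9/22.6 = 0.6593
  P₀ = [ Σₙ₌₀^3 aⁿ/n! + a^4/(4!(1-ρ)) ]⁻¹
  Σ = a^0/0! + a^1/1! + a^2/2! + a^3/3! = 1.0000 + 0.6593 + 0.2173 + 0.04776 = 1.9244
  a^4/(4!(1-ρ)) = 0.18893/(24 × 0.83518) = 0.009426
  P₀ = 1/(1.9244 + 0.009426) = 0.5171
  Lq = P₀·a^4·ρ / (4!(1-ρ)²) = 0.51711 × 0.18893 × 0.16482 / (24 × 0.69752) = 0.0009619
  Wq_B = Lq/λ = 0.0009619/14.9 = 0.00006456
  W_B = Wq_B + 1/μ = 0.00006456 + 0.04425 = 0.04431

Since W_B = 0.04431 < W_A = 0.05000, Option B (multiple servers) has the shorter time in system.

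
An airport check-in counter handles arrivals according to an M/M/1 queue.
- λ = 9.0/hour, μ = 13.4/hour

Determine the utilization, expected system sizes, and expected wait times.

Step 1: ρ = λ/μ = 9.0/13.4 = 0.6716
Step 2: L = λ/(μ-λ) = 9.0/4.40 = 2.0455
Step 3: Lq = λ²/(μ(μ-λ)) = 81.00/(13.4×4.40) = 1.3738
Step 4: W = 1/(μ-λ) = 1/4.40 = 0.227273
Step 5: Wq = λ/(μ(μ-λ)) = 9.0/(13.4×4.40) = 0.1526
Step 6: P(0) = 1-ρ = 0.3284
Verify: L = λW = 9.0×0.227273 = 2.0455 ✔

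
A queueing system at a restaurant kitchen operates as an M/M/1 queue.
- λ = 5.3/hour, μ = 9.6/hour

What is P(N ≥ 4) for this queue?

ρ = λ/μ = 5.3/9.6 = 0.55208
P(N ≥ n) = ρⁿ
P(N ≥ 4) = 0.55208^4
P(N ≥ 4) = 0.09290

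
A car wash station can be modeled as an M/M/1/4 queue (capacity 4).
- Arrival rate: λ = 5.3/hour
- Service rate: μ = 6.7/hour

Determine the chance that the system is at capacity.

ρ = λ/μ = 5.3/6.7 = 0.79104
P₀ = (1-ρ)/(1-ρ^(K+1)) = (1-0.79104)/(1-0.79104^5) = 0.20896/0.69026 = 0.3027
P_K = P₀×ρ^K = 0.3027 × 0.79104^4 = 0.3027 × 0.3916 = 0.1185
Blocking probability = 11.85%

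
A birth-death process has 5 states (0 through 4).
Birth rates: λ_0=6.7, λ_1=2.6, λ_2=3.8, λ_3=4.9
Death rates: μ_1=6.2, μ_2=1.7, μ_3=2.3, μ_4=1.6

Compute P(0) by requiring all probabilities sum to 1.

Ratios P(n)/P(0) = (λ₀···λₙ₋₁)/(μ₁···μₙ):
P(1)/P(0) = (6.7)/(6.2) = 1.0806
P(2)/P(0) = (6.7×2.6)/(6.2×1.7) = 1.6528
P(3)/P(0) = (6.7×2.6×3.8)/(6.2×1.7×2.3) = 2.7306
P(4)/P(0) = (6.7×2.6×3.8×4.9)/(6.2×1.7×2.3×1.6) = 8.3626

Normalization: ∑ P(n) = 1
P(0) × (1.0000 + 1.0806 + 1.6528 + 2.7306 + 8.3626) = 1
P(0) × 14.8266 = 1
P(0) = 1/14.8266 = 0.06745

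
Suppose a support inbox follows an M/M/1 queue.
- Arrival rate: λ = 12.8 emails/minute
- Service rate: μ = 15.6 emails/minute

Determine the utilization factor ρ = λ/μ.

Server utilization: ρ = λ/μ
ρ = 12.8/15.6 = 0.8205
The server is busy 82.05% of the time.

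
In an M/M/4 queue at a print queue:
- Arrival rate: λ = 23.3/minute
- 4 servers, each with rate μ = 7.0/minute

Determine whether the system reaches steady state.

Stability requires ρ = λ/(cμ) < 1
ρ = 23.3/(4 × 7.0) = 23.3/28.00 = 0.8321
Since 0.8321 < 1, the system is STABLE.
The servers are busy 83.21% of the time.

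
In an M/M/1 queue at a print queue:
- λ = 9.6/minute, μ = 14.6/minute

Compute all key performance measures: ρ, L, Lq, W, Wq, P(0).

Step 1: ρ = λ/μ = 9.6/14.6 = 0.6575
Step 2: L = λ/(μ-λ) = 9.6/5.00 = 1.9200
Step 3: Lq = λ²/(μ(μ-λ)) = 92.16/(14.6×5.00) = 1.2625
Step 4: W = 1/(μ-λ) = 1/5.00 = 0.2000
Step 5: Wq = λ/(μ(μ-λ)) = 9.6/(14.6×5.00) = 0.1315
Step 6: P(0) = 1-ρ = 0.3425
Verify: L = λW = 9.6×0.2000 = 1.9200 ✔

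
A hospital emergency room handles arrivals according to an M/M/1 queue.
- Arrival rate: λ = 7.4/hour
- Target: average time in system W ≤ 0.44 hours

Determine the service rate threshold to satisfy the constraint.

For M/M/1: W = 1/(μ-λ)
Need W ≤ 0.44, so 1/(μ-λ) ≤ 0.44
μ - λ ≥ 1/0.44 = 2.2727
μ ≥ 7.4 + 2.2727 = 9.6727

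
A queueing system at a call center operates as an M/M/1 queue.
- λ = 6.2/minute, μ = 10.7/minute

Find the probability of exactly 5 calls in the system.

ρ = λ/μ = 6.2/10.7 = 0.57944
P(n) = (1-ρ)ρⁿ
P(5) = (1-0.57944) × 0.57944^5
P(5) = 0.4206 × 0.06532
P(5) = 0.02747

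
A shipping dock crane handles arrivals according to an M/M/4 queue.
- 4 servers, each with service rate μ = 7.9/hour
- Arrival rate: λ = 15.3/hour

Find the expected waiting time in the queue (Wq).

Traffic intensity: ρ = λ/(cμ) = 15.3/(4×7.9) = 0.4842
Since ρ = 0.4842 < 1, system is stable.
Offered load a = λ/μ = cρ = 15.3/7.9 = 1.9367
P₀ = [ Σₙ₌₀^3 aⁿ/n! + a^4/(4!(1-ρ)) ]⁻¹
Σ = a^0/0! + a^1/1! + a^2/2! + a^3/3! = 1.0000 + 1.9367 + 1.8754 + 1.2107 = 6.0228
a^4/(4!(1-ρ)) = 14.0688/(24 × 0.51582) = 1.1364
P₀ = 1/(6.0228 + 1.1364) = 0.1397
Lq = P₀·a^4·ρ / (4!(1-ρ)²) = 0.1397 × 14.0688 × 0.4842 / (24 × 0.2661) = 0.1490
Wq = Lq/λ = 0.148998/15.3 = 0.009738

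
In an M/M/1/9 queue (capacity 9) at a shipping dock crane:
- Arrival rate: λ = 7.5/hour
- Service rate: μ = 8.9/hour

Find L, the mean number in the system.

ρ = λ/μ = 7.5/8.9 = 0.842697
P₀ = (1-ρ)/(1-ρ^(K+1)) = (1-0.842697)/(1-0.842697^10) = 0.1573/0.8194 = 0.1920
P_K = P₀×ρ^K = 0.19197 × 0.842697^9 = 0.19197 × 0.21431 = 0.04114
L = ρ[1 - (K+1)ρ^K + Kρ^(K+1)] / [(1-ρ)(1-ρ^(K+1))]
L = 0.842697 × (1 - 10×0.2143103 + 9×0.1805986) / ((1 - 0.842697) × (1 - 0.1805986)) = 3.1531 containers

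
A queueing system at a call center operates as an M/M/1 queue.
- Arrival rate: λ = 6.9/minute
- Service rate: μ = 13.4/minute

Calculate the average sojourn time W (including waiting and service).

First, compute utilization: ρ = λ/μ = 6.9/13.4 = 0.5149
For M/M/1: W = 1/(μ-λ)
W = 1/(13.4-6.9) = 1/6.50
W = 0.1538 minutes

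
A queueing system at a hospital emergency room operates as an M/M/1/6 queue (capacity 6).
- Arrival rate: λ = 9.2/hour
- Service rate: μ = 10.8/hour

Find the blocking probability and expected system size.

ρ = λ/μ = 9.2/10.8 = 0.85185
P₀ = (1-ρ)/(1-ρ^(K+1)) = (1-0.85185)/(1-0.85185^7) = 0.14815/0.67451 = 0.2196
P_K = P₀×ρ^K = 0.219642 × 0.85185^6 = 0.219642 × 0.382102 = 0.08393
Blocking probability P_6 = 0.08393 (8.39%)
L = ρ[1 - (K+1)ρ^K + Kρ^(K+1)] / [(1-ρ)(1-ρ^(K+1))]
L = 0.85185 × (1 - 7×0.3821015 + 6×0.3254932) / ((1 - 0.85185) × (1 - 0.3254932)) = 2.3720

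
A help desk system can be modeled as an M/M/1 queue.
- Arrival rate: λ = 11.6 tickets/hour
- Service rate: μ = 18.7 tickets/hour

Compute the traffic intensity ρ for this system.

Server utilization: ρ = λ/μ
ρ = 11.6/18.7 = 0.6203
The server is busy 62.03% of the time.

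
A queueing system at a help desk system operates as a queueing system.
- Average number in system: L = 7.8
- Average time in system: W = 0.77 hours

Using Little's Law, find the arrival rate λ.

Little's Law: L = λW, so λ = L/W
λ = 7.8/0.77 = 10.1299 tickets/hour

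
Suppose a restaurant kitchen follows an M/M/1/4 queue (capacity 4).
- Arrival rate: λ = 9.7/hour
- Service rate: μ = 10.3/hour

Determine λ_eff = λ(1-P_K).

ρ = λ/μ = 9.7/10.3 = 0.94175
P₀ = (1-ρ)/(1-ρ^(K+1)) = (1-0.94175)/(1-0.94175^5) = 0.05825/0.2592 = 0.2247
P_K = P₀×ρ^K = 0.2247 × 0.94175^4 = 0.2247 × 0.7866 = 0.1767
λ_eff = λ(1-P_K) = 9.7 × (1 - 0.17674) = 9.7 × 0.82326 = 7.9856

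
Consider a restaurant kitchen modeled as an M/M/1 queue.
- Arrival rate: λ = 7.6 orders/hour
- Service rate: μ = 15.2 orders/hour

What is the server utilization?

Server utilization: ρ = λ/μ
ρ = 7.6/15.2 = 0.5000
The server is busy 50.00% of the time.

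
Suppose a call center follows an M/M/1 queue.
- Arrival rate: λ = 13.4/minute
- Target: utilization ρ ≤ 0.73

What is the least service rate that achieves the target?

ρ = λ/μ, so μ = λ/ρ
μ ≥ 13.4/0.73 = 18.3562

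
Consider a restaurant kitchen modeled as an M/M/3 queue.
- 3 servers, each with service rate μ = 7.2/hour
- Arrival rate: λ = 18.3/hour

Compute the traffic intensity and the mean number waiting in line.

Traffic intensity: ρ = λ/(cμ) = 18.3/(3×7.2) = 0.8472
Since ρ = 0.8472 < 1, system is stable.
Offered load a = λ/μ = cρ = 18.3/7.2 = 2.5417
P₀ = [ Σₙ₌₀^2 aⁿ/n! + a^3/(3!(1-ρ)) ]⁻¹
Σ = a^0/0! + a^1/1! + a^2/2! = 1.0000 + 2.5417 + 3.2300 = 6.7717
a^3/(3!(1-ρ)) = 16.41934/(6 × 0.1527778) = 17.9120
P₀ = 1/(6.7717 + 17.9120) = 0.04051
Lq = P₀·a^3·ρ / (3!(1-ρ)²) = 0.0405125 × 16.4193 × 0.847222 / (6 × 0.0233410) = 4.0241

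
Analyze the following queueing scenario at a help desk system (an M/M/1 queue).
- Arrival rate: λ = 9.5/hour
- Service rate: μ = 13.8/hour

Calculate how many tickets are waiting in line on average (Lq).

ρ = λ/μ = 9.5/13.8 = 0.6884
For M/M/1: Lq = λ²/(μ(μ-λ))
Lq = 90.25/(13.8 × 4.30)
Lq = 1.5209 tickets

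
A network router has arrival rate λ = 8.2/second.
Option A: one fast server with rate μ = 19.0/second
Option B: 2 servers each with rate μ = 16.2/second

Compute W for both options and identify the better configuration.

Option A: single server μ = 19.0 (M/M/1)
  ρ_A = 8.2/19.0 = 0.4316
  W_A = 1/(μ-λ) = 1/(19.0-8.2) = 1/10.80 = 0.09259

Option B: 2 servers μ = 16.2 (M/M/2)
  ρ_B = λ/(cμ) = 8.2/(2×16.2) = 0.2531
  Offered load a = λ/μ = cρ = 8.2/16.2 = 0.5062
  P₀ = [ Σₙ₌₀^1 aⁿ/n! + a^2/(2!(1-ρ)) ]⁻¹
  Σ = a^0/0! + a^1/1! = 1.0000 + 0.5062 = 1.5062
  a^2/(2!(1-ρ)) = 0.2562/(2 × 0.7469) = 0.1715
  P₀ = 1/(1.5062 + 0.1715) = 0.5961
  Lq = P₀·a^2·ρ / (2!(1-ρ)²) = 0.5961 × 0.2562 × 0.2531 / (2 × 0.5579) = 0.03464
  Wq_B = Lq/λ = 0.03464/8.2 = 0.004224
  W_B = Wq_B + 1/μ = 0.004224 + 0.06173 = 0.06595

Since W_B = 0.06595 < W_A = 0.09259, Option B (multiple servers) has the shorter time in system.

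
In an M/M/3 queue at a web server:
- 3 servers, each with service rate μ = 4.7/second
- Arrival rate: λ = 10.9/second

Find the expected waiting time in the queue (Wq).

Traffic intensity: ρ = λ/(cμ) = 10.9/(3×4.7) = 0.7730
Since ρ = 0.7730 < 1, system is stable.
Offered load a = λ/μ = cρ = 10.9/4.7 = 2.3191
P₀ = [ Σₙ₌₀^2 aⁿ/n! + a^3/(3!(1-ρ)) ]⁻¹
Σ = a^0/0! + a^1/1! + a^2/2! = 1.00000 + 2.31915 + 2.68923 = 6.0084
a^3/(3!(1-ρ)) = 12.4734/(6 × 0.22695) = 9.1602
P₀ = 1/(6.0084 + 9.1602) = 0.06593
Lq = P₀·a^3·ρ / (3!(1-ρ)²) = 0.065926 × 12.4734 × 0.77305 / (6 × 0.051506) = 2.0570
Wq = Lq/λ = 2.0570/10.9 = 0.1887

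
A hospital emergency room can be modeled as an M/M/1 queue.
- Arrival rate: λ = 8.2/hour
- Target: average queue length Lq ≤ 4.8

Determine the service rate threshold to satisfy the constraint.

For M/M/1: Lq = λ²/(μ(μ-λ))
Need Lq ≤ 4.8, i.e. μ(μ-λ) ≥ λ²/4.8
μ² - 8.2μ - 67.24/4.8 ≥ 0  →  μ² - 8.2μ - 14.00833 ≥ 0
Quadratic formula (positive root): μ = [λ + √(λ² + 4×14.00833)]/2
Discriminant: 67.24 + 4×14.00833 = 123.2733, √123.2733 = 11.10285
μ ≥ (8.2 + 11.10285)/2 = 9.6514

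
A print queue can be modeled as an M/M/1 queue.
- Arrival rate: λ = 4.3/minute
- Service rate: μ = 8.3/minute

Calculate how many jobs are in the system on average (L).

ρ = λ/μ = 4.3/8.3 = 0.5181
For M/M/1: L = λ/(μ-λ)
L = 4.3/(8.3-4.3) = 4.3/4.00
L = 1.0750 jobs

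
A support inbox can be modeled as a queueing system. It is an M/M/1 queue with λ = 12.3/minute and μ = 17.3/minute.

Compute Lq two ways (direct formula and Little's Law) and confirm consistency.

Method 1 (direct): Lq = λ²/(μ(μ-λ)) = 151.29/(17.3 × 5.00) = 1.7490

Method 2 (Little's Law):
W = 1/(μ-λ) = 1/5.00 = 0.20000
Wq = W - 1/μ = 0.20000 - 0.057803 = 0.142197
Lq = λWq = 12.3 × 0.142197 = 1.7490 ✔ (matches Method 1)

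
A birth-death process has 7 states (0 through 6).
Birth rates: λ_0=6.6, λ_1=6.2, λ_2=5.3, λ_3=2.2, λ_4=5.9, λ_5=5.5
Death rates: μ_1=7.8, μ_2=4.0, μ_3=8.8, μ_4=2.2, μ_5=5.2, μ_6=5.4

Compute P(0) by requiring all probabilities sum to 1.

Ratios P(n)/P(0) = (λ₀···λₙ₋₁)/(μ₁···μₙ):
P(1)/P(0) = (6.6)/(7.8) = 0.846154
P(2)/P(0) = (6.6×6.2)/(7.8×4.0) = 1.31154
P(3)/P(0) = (6.6×6.2×5.3)/(7.8×4.0×8.8) = 0.789904
P(4)/P(0) = (6.6×6.2×5.3×2.2)/(7.8×4.0×8.8×2.2) = 0.789904
P(5)/P(0) = (6.6×6.2×5.3×2.2×5.9)/(7.8×4.0×8.8×2.2×5.2) = 0.896237
P(6)/P(0) = (6.6×6.2×5.3×2.2×5.9×5.5)/(7.8×4.0×8.8×2.2×5.2×5.4) = 0.912834

Normalization: ∑ P(n) = 1
P(0) × (1.00000 + 0.846154 + 1.31154 + 0.789904 + 0.789904 + 0.896237 + 0.912834) = 1
P(0) × 6.5466 = 1
P(0) = 1/6.5466 = 0.1528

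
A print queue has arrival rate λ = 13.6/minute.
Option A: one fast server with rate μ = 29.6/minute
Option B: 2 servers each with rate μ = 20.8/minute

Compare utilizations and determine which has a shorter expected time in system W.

Option A: single server μ = 29.6 (M/M/1)
  ρ_A = 13.6/29.6 = 0.4595
  W_A = 1/(μ-λ) = 1/(29.6-13.6) = 1/16.00 = 0.06250

Option B: 2 servers μ = 20.8 (M/M/2)
  ρ_B = λ/(cμ) = 13.6/(2×20.8) = 0.3269
  Offered load a = λ/μ = cρ = 13.6/20.8 = 0.6538
  P₀ = [ Σₙ₌₀^1 aⁿ/n! + a^2/(2!(1-ρ)) ]⁻¹
  Σ = a^0/0! + a^1/1! = 1.0000 + 0.6538 = 1.6538
  a^2/(2!(1-ρ)) = 0.4275/(2 × 0.6731) = 0.3176
  P₀ = 1/(1.65385 + 0.317582) = 0.5072
  Lq = P₀·a^2·ρ / (2!(1-ρ)²) = 0.5072 × 0.4275 × 0.3269 / (2 × 0.4530) = 0.07824
  Wq_B = Lq/λ = 0.07824/13.6 = 0.005753
  W_B = Wq_B + 1/μ = 0.005753 + 0.04808 = 0.05383

Since W_B = 0.05383 < W_A = 0.06250, Option B (multiple servers) has the shorter time in system.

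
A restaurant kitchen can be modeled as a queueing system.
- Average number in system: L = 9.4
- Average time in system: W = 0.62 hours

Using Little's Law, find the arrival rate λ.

Little's Law: L = λW, so λ = L/W
λ = 9.4/0.62 = 15.1613 orders/hour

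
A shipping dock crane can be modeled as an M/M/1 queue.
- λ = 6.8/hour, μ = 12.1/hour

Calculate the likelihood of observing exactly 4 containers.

ρ = λ/μ = 6.8/12.1 = 0.5620
P(n) = (1-ρ)ρⁿ
P(4) = (1-0.5620) × 0.5620^4
P(4) = 0.4380 × 0.09976
P(4) = 0.04369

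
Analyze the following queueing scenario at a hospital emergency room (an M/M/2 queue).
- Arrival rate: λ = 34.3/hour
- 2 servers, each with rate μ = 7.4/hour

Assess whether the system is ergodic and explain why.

Stability requires ρ = λ/(cμ) < 1
ρ = 34.3/(2 × 7.4) = 34.3/14.80 = 2.3176
Since 2.3176 ≥ 1, the system is UNSTABLE.
Need c > λ/μ = 34.3/7.4 = 4.64.
Minimum servers needed: c = 5.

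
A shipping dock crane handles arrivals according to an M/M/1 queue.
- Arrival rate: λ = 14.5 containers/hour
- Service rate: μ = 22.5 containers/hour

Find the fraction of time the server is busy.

Server utilization: ρ = λ/μ
ρ = 14.5/22.5 = 0.6444
The server is busy 64.44% of the time.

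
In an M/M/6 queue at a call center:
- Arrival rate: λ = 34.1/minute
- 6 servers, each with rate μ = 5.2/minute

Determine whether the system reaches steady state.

Stability requires ρ = λ/(cμ) < 1
ρ = 34.1/(6 × 5.2) = 34.1/31.20 = 1.0929
Since 1.0929 ≥ 1, the system is UNSTABLE.
Need c > λ/μ = 34.1/5.2 = 6.56.
Minimum servers needed: c = 7.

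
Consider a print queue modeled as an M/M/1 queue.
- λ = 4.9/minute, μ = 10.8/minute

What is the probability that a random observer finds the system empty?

ρ = λ/μ = 4.9/10.8 = 0.4537
P(0) = 1 - ρ = 1 - 0.4537 = 0.5463
The server is idle 54.63% of the time.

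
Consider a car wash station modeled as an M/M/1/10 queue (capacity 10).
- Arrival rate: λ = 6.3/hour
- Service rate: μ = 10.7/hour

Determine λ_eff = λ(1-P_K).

ρ = λ/μ = 6.3/10.7 = 0.58879
P₀ = (1-ρ)/(1-ρ^(K+1)) = (1-0.58879)/(1-0.58879^11) = 0.4112/0.9971 = 0.4124
P_K = P₀×ρ^K = 0.4124 × 0.58879^10 = 0.4124 × 0.005007 = 0.002065
λ_eff = λ(1-P_K) = 6.3 × (1 - 0.002065) = 6.3 × 0.99794 = 6.2870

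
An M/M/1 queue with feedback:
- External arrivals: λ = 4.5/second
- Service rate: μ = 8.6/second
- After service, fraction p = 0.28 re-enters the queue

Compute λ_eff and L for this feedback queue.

Effective arrival rate: λ_eff = λ/(1-p) = 4.5/(1-0.28) = 4.5/0.72 = 6.2500
ρ = λ_eff/μ = 6.2500/8.6 = 0.726744
L = ρ/(1-ρ) = 0.726744/(1-0.726744) = 2.6596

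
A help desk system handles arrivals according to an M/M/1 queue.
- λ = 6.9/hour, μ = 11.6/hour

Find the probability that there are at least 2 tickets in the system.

ρ = λ/μ = 6.9/11.6 = 0.5948
P(N ≥ n) = ρⁿ
P(N ≥ 2) = 0.5948^2
P(N ≥ 2) = 0.3538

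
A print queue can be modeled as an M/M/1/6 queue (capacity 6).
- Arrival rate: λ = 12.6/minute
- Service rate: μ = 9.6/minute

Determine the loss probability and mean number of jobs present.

ρ = λ/μ = 12.6/9.6 = 1.3125
P₀ = (1-ρ)/(1-ρ^(K+1)) = (1-1.3125)/(1-1.3125^7) = -0.3125/-5.7096 = 0.05473
P_K = P₀×ρ^K = 0.05473 × 1.3125^6 = 0.05473 × 5.1121 = 0.2798
Blocking probability P_6 = 0.2798 (27.98%)
L = ρ[1 - (K+1)ρ^K + Kρ^(K+1)] / [(1-ρ)(1-ρ^(K+1))]
L = 1.3125 × (1 - 7×5.11206 + 6×6.70958) / ((1 - 1.3125) × (1 - 6.70958)) = 4.0260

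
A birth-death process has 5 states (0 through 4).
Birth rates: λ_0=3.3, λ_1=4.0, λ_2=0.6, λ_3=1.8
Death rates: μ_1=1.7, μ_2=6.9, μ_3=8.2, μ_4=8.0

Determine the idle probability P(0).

Ratios P(n)/P(0) = (λ₀···λₙ₋₁)/(μ₁···μₙ):
P(1)/P(0) = (3.3)/(1.7) = 1.9412
P(2)/P(0) = (3.3×4.0)/(1.7×6.9) = 1.1253
P(3)/P(0) = (3.3×4.0×0.6)/(1.7×6.9×8.2) = 0.08234
P(4)/P(0) = (3.3×4.0×0.6×1.8)/(1.7×6.9×8.2×8.0) = 0.01853

Normalization: ∑ P(n) = 1
P(0) × (1.0000 + 1.9412 + 1.1253 + 0.08234 + 0.01853) = 1
P(0) × 4.1674 = 1
P(0) = 1/4.1674 = 0.2400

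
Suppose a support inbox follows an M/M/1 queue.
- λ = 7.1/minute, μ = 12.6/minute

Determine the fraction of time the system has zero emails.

ρ = λ/μ = 7.1/12.6 = 0.5635
P(0) = 1 - ρ = 1 - 0.5635 = 0.4365
The server is idle 43.65% of the time.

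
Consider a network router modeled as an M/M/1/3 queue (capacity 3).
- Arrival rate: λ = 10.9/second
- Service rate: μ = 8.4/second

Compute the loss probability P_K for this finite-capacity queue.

ρ = λ/μ = 10.9/8.4 = 1.29762
P₀ = (1-ρ)/(1-ρ^(K+1)) = (1-1.29762)/(1-1.29762^4) = -0.2976/-1.8352 = 0.1622
P_K = P₀×ρ^K = 0.16217 × 1.29762^3 = 0.16217 × 2.1850 = 0.3543
Blocking probability = 35.43%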